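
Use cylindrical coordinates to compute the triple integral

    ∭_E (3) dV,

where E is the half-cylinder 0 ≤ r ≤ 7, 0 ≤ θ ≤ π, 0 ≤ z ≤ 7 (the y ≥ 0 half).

In cylindrical coordinates, x = r cos(θ), y = r sin(θ), z = z, and dV = r dr dθ dz.

The integrand becomes 3, so

    ∭_E (3) dV = ∫_{0}^{π} ∫_{0}^{7} ∫_{0}^{7} (3) · r dz dr dθ.

Inner (z): 21r.
Middle (r from 0 to 7): 1029/2.
Outer (θ): 1029π/2.

Therefore the triple integral equals 1029π/2.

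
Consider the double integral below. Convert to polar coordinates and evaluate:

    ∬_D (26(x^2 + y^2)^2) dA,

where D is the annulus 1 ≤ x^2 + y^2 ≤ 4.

The region D is 1 ≤ r ≤ 2, 0 ≤ θ ≤ 2π in polar coordinates, where x = r cos(θ), y = r sin(θ), and dA = r dr dθ.

Under the substitution, the integrand becomes 26r^4, so

    ∬_D (26(x^2 + y^2)^2) dA = ∫_{0}^{2π} ∫_{1}^{2} (26r^4) · r dr dθ.

Inner integral (in r): ∫_{1}^{2} (26r^4) · r dr = 273.

Outer integral (in θ): ∫_{0}^{2π} (273) dθ = 546π.

Therefore ∬_D (26(x^2 + y^2)^2) dA = 546π.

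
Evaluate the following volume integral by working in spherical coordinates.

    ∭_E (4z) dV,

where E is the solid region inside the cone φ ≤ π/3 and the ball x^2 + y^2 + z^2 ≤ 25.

In spherical coordinates, x = ρ sin(φ) cos(θ), y = ρ sin(φ) sin(θ), z = ρ cos(φ), and dV = ρ^2 sin(φ) dρ dφ dθ.

The integrand becomes 4ρ cos(φ), so

    ∭_E (4z) dV = ∫_{0}^{2π} ∫_{0}^{π/3} ∫_{0}^{5} (4ρ cos(φ)) · ρ^2 sin(φ) dρ dφ dθ.

Inner (ρ): 625sin(2φ)/2.
Middle (φ): 1875/8.
Outer (θ): 1875π/4.

Therefore the triple integral equals 1875π/4.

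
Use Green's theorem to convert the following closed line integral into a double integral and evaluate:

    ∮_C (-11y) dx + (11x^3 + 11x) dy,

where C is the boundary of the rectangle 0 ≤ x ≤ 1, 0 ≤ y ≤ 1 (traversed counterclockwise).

Green's theorem converts the closed line integral into a double integral over the enclosed region D:

    ∮_C P dx + Q dy = ∬_D (∂Q/∂x - ∂P/∂y) dA.

Here P = -11y, Q = 11x^3 + 11x, so

    ∂Q/∂x = 33x^2 + 11,    ∂P/∂y = -11,
    ∂Q/∂x - ∂P/∂y = 33x^2 + 22.

D is the region 0 ≤ x ≤ 1, 0 ≤ y ≤ 1. Evaluating the double integral:

    ∬_D (33x^2 + 22) dA = ∫_0^{1} ∫_0^{1} (33x^2 + 22) dy dx.

Inner (y from 0 to 1): 33x^2 + 22.
Outer (x from 0 to 1): 33.

Therefore ∮_C P dx + Q dy = 33.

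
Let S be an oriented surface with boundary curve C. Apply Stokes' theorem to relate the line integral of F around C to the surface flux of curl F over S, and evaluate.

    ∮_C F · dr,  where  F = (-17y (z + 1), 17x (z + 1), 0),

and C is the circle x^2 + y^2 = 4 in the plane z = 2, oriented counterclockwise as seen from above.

Let S be the flat disk x^2 + y^2 ≤ 4 in the plane z = 2, with upward unit normal n̂ = ẑ. By Stokes' theorem,

    ∮_C F · dr = ∬_S (∇ × F) · n̂ dS = ∬_D (curl F)_z dA,

where D is the disk x^2 + y^2 ≤ 4.

Compute the curl of F = (-17y (z + 1), 17x (z + 1), 0):
    (∇ × F)_x = ∂F_z/∂y - ∂F_y/∂z = -17x,
    (∇ × F)_y = ∂F_x/∂z - ∂F_z/∂x = -17y,
    (∇ × F)_z = ∂F_y/∂x - ∂F_x/∂y = 34z + 34.

On z = 2, (curl F)_z = 102.

Convert to polar (x = r cos θ, y = r sin θ, dA = r dr dθ); the integrand becomes 102, so

    ∬_D (curl F)_z dA = ∫_0^{2π} ∫_0^{2} (102) · r dr dθ.

Inner (r from 0 to 2): 204.
Outer (θ from 0 to 2π): 408π.

Therefore ∮_C F · dr = 408π.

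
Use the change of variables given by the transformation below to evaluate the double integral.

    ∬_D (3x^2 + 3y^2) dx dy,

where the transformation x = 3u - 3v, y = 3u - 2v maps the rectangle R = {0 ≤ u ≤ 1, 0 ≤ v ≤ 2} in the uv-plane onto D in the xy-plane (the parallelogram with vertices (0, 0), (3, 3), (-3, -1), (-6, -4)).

Compute the Jacobian determinant of (x, y) with respect to (u, v):

    ∂(x,y)/∂(u,v) = | 3  -3 | = (3)(-2) - (-3)(3) = 3.
                   | 3  -2 |

Its absolute value is |J| = 3 (the area scaling factor).

Substituting x = 3u - 3v, y = 3u - 2v into the integrand,

    3x^2 + 3y^2 → 54u^2 - 90u v + 39v^2,

so the integral becomes

    ∬_R (54u^2 - 90u v + 39v^2) · |J| du dv = ∫_0^1 ∫_0^2 (162u^2 - 270u v + 117v^2) dv du.

Inner (v): 324u^2 - 540u + 312.
Outer (u): 150.

Therefore ∬_D (3x^2 + 3y^2) dx dy = 150.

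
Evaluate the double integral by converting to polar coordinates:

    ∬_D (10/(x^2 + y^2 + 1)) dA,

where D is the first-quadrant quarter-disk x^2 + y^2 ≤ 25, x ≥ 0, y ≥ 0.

The region D is 0 ≤ r ≤ 5, 0 ≤ θ ≤ π/2 in polar coordinates, where x = r cos(θ), y = r sin(θ), and dA = r dr dθ.

Under the substitution, the integrand becomes 10/(r^2 + 1), so

    ∬_D (10/(x^2 + y^2 + 1)) dA = ∫_{0}^{π/2} ∫_{0}^{5} (10/(r^2 + 1)) · r dr dθ.

Inner integral (in r): ∫_{0}^{5} (10/(r^2 + 1)) · r dr = log(11881376).

Outer integral (in θ): ∫_{0}^{π/2} (log(11881376)) dθ = log(11881376^(π/2)).

Therefore ∬_D (10/(x^2 + y^2 + 1)) dA = log(11881376^(π/2)).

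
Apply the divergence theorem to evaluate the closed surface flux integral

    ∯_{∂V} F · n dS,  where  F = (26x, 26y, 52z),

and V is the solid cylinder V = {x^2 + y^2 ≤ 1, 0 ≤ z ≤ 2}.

By the divergence theorem,

    ∯_{∂V} F · n dS = ∭_V (∇ · F) dV.

Compute the divergence:
    ∇ · F = ∂F_x/∂x + ∂F_y/∂y + ∂F_z/∂z = 26 + 26 + 52 = 104.

In cylindrical coordinates, x = r cos(θ), y = r sin(θ), z = z, dV = r dr dθ dz, with 0 ≤ r ≤ 1, 0 ≤ θ ≤ 2π, 0 ≤ z ≤ 2.

The integrand, after substitution and multiplying by the volume element, becomes (104) · r, so

    ∭_V (∇·F) dV = ∫_0^{2π} ∫_0^{1} ∫_0^{2} (104) · r dz dr dθ.

Inner (z from 0 to 2): 208r.
Middle (r from 0 to 1): 104.
Outer (θ from 0 to 2π): 208π.

Therefore ∯_{∂V} F · n dS = 208π.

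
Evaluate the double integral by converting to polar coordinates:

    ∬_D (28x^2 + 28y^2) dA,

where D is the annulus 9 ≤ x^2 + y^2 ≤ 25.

The region D is 3 ≤ r ≤ 5, 0 ≤ θ ≤ 2π in polar coordinates, where x = r cos(θ), y = r sin(θ), and dA = r dr dθ.

Under the substitution, the integrand becomes 28r^2, so

    ∬_D (28x^2 + 28y^2) dA = ∫_{0}^{2π} ∫_{3}^{5} (28r^2) · r dr dθ.

Inner integral (in r): ∫_{3}^{5} (28r^2) · r dr = 3808.

Outer integral (in θ): ∫_{0}^{2π} (3808) dθ = 7616π.

Therefore ∬_D (28x^2 + 28y^2) dA = 7616π.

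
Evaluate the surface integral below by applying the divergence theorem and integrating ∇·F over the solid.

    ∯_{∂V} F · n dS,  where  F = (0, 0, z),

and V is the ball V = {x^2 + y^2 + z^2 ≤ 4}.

By the divergence theorem,

    ∯_{∂V} F · n dS = ∭_V (∇ · F) dV.

Compute the divergence:
    ∇ · F = ∂F_x/∂x + ∂F_y/∂y + ∂F_z/∂z = 0 + 0 + 1 = 1.

In spherical coordinates, x = ρ sin(φ) cos(θ), y = ρ sin(φ) sin(θ), z = ρ cos(φ), dV = ρ^2 sin(φ) dρ dφ dθ, with 0 ≤ ρ ≤ 2, 0 ≤ φ ≤ π, 0 ≤ θ ≤ 2π.

The integrand, after substitution and multiplying by the volume element, becomes (1) · ρ^2 sin(φ), so

    ∭_V (∇·F) dV = ∫_0^{2π} ∫_0^{π} ∫_0^{2} (1) · ρ^2 sin(φ) dρ dφ dθ.

Inner (ρ from 0 to 2): 8sin(φ)/3.
Middle (φ from 0 to π): 16/3.
Outer (θ from 0 to 2π): 32π/3.

Therefore ∯_{∂V} F · n dS = 32π/3.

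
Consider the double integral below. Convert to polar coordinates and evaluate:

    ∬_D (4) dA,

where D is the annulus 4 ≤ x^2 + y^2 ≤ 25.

The region D is 2 ≤ r ≤ 5, 0 ≤ θ ≤ 2π in polar coordinates, where x = r cos(θ), y = r sin(θ), and dA = r dr dθ.

Under the substitution, the integrand becomes 4, so

    ∬_D (4) dA = ∫_{0}^{2π} ∫_{2}^{5} (4) · r dr dθ.

Inner integral (in r): ∫_{2}^{5} (4) · r dr = 42.

Outer integral (in θ): ∫_{0}^{2π} (42) dθ = 84π.

Therefore ∬_D (4) dA = 84π.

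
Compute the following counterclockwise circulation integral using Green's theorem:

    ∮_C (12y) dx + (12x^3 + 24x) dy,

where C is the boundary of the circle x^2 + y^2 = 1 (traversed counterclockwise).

Green's theorem converts the closed line integral into a double integral over the enclosed region D:

    ∮_C P dx + Q dy = ∬_D (∂Q/∂x - ∂P/∂y) dA.

Here P = 12y, Q = 12x^3 + 24x, so

    ∂Q/∂x = 36x^2 + 24,    ∂P/∂y = 12,
    ∂Q/∂x - ∂P/∂y = 36x^2 + 12.

D is the region x^2 + y^2 ≤ 1. Evaluating the double integral:

In polar coordinates (x = r cos θ, y = r sin θ, dA = r dr dθ) the integrand becomes 36r^2cos(θ)^2 + 12, so

    ∬_D (36x^2 + 12) dA = ∫_0^{2π} ∫_0^{1} (36r^2cos(θ)^2 + 12) · r dr dθ.

Inner (r from 0 to 1): 9cos(θ)^2 + 6.
Outer (θ from 0 to 2π): 21π.

Therefore ∮_C P dx + Q dy = 21π.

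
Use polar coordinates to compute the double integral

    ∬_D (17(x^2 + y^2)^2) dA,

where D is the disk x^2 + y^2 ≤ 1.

The region D is 0 ≤ r ≤ 1, 0 ≤ θ ≤ 2π in polar coordinates, where x = r cos(θ), y = r sin(θ), and dA = r dr dθ.

Under the substitution, the integrand becomes 17r^4, so

    ∬_D (17(x^2 + y^2)^2) dA = ∫_{0}^{2π} ∫_{0}^{1} (17r^4) · r dr dθ.

Inner integral (in r): ∫_{0}^{1} (17r^4) · r dr = 17/6.

Outer integral (in θ): ∫_{0}^{2π} (17/6) dθ = 17π/3.

Therefore ∬_D (17(x^2 + y^2)^2) dA = 17π/3.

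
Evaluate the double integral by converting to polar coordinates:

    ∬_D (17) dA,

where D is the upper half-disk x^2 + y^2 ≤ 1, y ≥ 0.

The region D is 0 ≤ r ≤ 1, 0 ≤ θ ≤ π in polar coordinates, where x = r cos(θ), y = r sin(θ), and dA = r dr dθ.

Under the substitution, the integrand becomes 17, so

    ∬_D (17) dA = ∫_{0}^{π} ∫_{0}^{1} (17) · r dr dθ.

Inner integral (in r): ∫_{0}^{1} (17) · r dr = 17/2.

Outer integral (in θ): ∫_{0}^{π} (17/2) dθ = 17π/2.

Therefore ∬_D (17) dA = 17π/2.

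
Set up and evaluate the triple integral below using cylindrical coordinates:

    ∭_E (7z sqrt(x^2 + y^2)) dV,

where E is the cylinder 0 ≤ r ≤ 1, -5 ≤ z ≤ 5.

In cylindrical coordinates, x = r cos(θ), y = r sin(θ), z = z, and dV = r dr dθ dz.

The integrand becomes 7r z, so

    ∭_E (7z sqrt(x^2 + y^2)) dV = ∫_{0}^{2π} ∫_{0}^{1} ∫_{-5}^{5} (7r z) · r dz dr dθ.

Inner (z): 0.
Middle (r from 0 to 1): 0.
Outer (θ): 0.

Therefore the triple integral equals 0.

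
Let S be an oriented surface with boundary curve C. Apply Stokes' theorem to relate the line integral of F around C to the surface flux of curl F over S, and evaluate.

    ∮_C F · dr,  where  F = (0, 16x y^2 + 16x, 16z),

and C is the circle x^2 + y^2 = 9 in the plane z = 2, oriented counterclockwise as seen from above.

Let S be the flat disk x^2 + y^2 ≤ 9 in the plane z = 2, with upward unit normal n̂ = ẑ. By Stokes' theorem,

    ∮_C F · dr = ∬_S (∇ × F) · n̂ dS = ∬_D (curl F)_z dA,

where D is the disk x^2 + y^2 ≤ 9.

Compute the curl of F = (0, 16x y^2 + 16x, 16z):
    (∇ × F)_x = ∂F_z/∂y - ∂F_y/∂z = 0,
    (∇ × F)_y = ∂F_x/∂z - ∂F_z/∂x = 0,
    (∇ × F)_z = ∂F_y/∂x - ∂F_x/∂y = 16y^2 + 16.

On z = 2, (curl F)_z = 16y^2 + 16.

Convert to polar (x = r cos θ, y = r sin θ, dA = r dr dθ); the integrand becomes 16r^2sin(θ)^2 + 16, so

    ∬_D (curl F)_z dA = ∫_0^{2π} ∫_0^{3} (16r^2sin(θ)^2 + 16) · r dr dθ.

Inner (r from 0 to 3): 324sin(θ)^2 + 72.
Outer (θ from 0 to 2π): 468π.

Therefore ∮_C F · dr = 468π.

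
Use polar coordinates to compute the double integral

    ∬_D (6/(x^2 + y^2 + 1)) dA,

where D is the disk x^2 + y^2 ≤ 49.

The region D is 0 ≤ r ≤ 7, 0 ≤ θ ≤ 2π in polar coordinates, where x = r cos(θ), y = r sin(θ), and dA = r dr dθ.

Under the substitution, the integrand becomes 6/(r^2 + 1), so

    ∬_D (6/(x^2 + y^2 + 1)) dA = ∫_{0}^{2π} ∫_{0}^{7} (6/(r^2 + 1)) · r dr dθ.

Inner integral (in r): ∫_{0}^{7} (6/(r^2 + 1)) · r dr = log(125000).

Outer integral (in θ): ∫_{0}^{2π} (log(125000)) dθ = 6π log(50).

Therefore ∬_D (6/(x^2 + y^2 + 1)) dA = 6π log(50).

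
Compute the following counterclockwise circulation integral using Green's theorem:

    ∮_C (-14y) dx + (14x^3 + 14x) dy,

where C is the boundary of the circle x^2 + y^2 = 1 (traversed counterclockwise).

Green's theorem converts the closed line integral into a double integral over the enclosed region D:

    ∮_C P dx + Q dy = ∬_D (∂Q/∂x - ∂P/∂y) dA.

Here P = -14y, Q = 14x^3 + 14x, so

    ∂Q/∂x = 42x^2 + 14,    ∂P/∂y = -14,
    ∂Q/∂x - ∂P/∂y = 42x^2 + 28.

D is the region x^2 + y^2 ≤ 1. Evaluating the double integral:

In polar coordinates (x = r cos θ, y = r sin θ, dA = r dr dθ) the integrand becomes 42r^2cos(θ)^2 + 28, so

    ∬_D (42x^2 + 28) dA = ∫_0^{2π} ∫_0^{1} (42r^2cos(θ)^2 + 28) · r dr dθ.

Inner (r from 0 to 1): 21cos(θ)^2/2 + 14.
Outer (θ from 0 to 2π): 77π/2.

Therefore ∮_C P dx + Q dy = 77π/2.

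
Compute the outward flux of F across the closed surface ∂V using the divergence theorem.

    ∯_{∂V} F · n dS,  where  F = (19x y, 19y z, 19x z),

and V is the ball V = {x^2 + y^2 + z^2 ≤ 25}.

By the divergence theorem,

    ∯_{∂V} F · n dS = ∭_V (∇ · F) dV.

Compute the divergence:
    ∇ · F = ∂F_x/∂x + ∂F_y/∂y + ∂F_z/∂z = 19y + 19z + 19x = 19x + 19y + 19z.

In spherical coordinates, x = ρ sin(φ) cos(θ), y = ρ sin(φ) sin(θ), z = ρ cos(φ), dV = ρ^2 sin(φ) dρ dφ dθ, with 0 ≤ ρ ≤ 5, 0 ≤ φ ≤ π, 0 ≤ θ ≤ 2π.

The integrand, after substitution and multiplying by the volume element, becomes (19ρ (sqrt(2)sin(φ)sin(θ + π/4) + cos(φ))) · ρ^2 sin(φ), so

    ∭_V (∇·F) dV = ∫_0^{2π} ∫_0^{π} ∫_0^{5} (19ρ (sqrt(2)sin(φ)sin(θ + π/4) + cos(φ))) · ρ^2 sin(φ) dρ dφ dθ.

Inner (ρ from 0 to 5): 11875(sqrt(2)sin(φ)sin(θ + π/4) + cos(φ))sin(φ)/4.
Middle (φ from 0 to π): 11875sqrt(2)π sin(θ + π/4)/8.
Outer (θ from 0 to 2π): 0.

Therefore ∯_{∂V} F · n dS = 0.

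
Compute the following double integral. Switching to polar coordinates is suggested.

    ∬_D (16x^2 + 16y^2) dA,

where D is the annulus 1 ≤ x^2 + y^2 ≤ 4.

The region D is 1 ≤ r ≤ 2, 0 ≤ θ ≤ 2π in polar coordinates, where x = r cos(θ), y = r sin(θ), and dA = r dr dθ.

Under the substitution, the integrand becomes 16r^2, so

    ∬_D (16x^2 + 16y^2) dA = ∫_{0}^{2π} ∫_{1}^{2} (16r^2) · r dr dθ.

Inner integral (in r): ∫_{1}^{2} (16r^2) · r dr = 60.

Outer integral (in θ): ∫_{0}^{2π} (60) dθ = 120π.

Therefore ∬_D (16x^2 + 16y^2) dA = 120π.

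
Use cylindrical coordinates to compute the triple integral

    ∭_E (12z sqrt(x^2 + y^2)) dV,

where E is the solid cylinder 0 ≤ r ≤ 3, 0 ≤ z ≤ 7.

In cylindrical coordinates, x = r cos(θ), y = r sin(θ), z = z, and dV = r dr dθ dz.

The integrand becomes 12r z, so

    ∭_E (12z sqrt(x^2 + y^2)) dV = ∫_{0}^{2π} ∫_{0}^{3} ∫_{0}^{7} (12r z) · r dz dr dθ.

Inner (z): 294r^2.
Middle (r from 0 to 3): 2646.
Outer (θ): 5292π.

Therefore the triple integral equals 5292π.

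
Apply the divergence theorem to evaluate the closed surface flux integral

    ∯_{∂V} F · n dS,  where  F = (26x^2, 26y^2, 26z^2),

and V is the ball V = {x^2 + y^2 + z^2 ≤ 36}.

By the divergence theorem,

    ∯_{∂V} F · n dS = ∭_V (∇ · F) dV.

Compute the divergence:
    ∇ · F = ∂F_x/∂x + ∂F_y/∂y + ∂F_z/∂z = 52x + 52y + 52z.

In spherical coordinates, x = ρ sin(φ) cos(θ), y = ρ sin(φ) sin(θ), z = ρ cos(φ), dV = ρ^2 sin(φ) dρ dφ dθ, with 0 ≤ ρ ≤ 6, 0 ≤ φ ≤ π, 0 ≤ θ ≤ 2π.

The integrand, after substitution and multiplying by the volume element, becomes (52ρ (sqrt(2)sin(φ)sin(θ + π/4) + cos(φ))) · ρ^2 sin(φ), so

    ∭_V (∇·F) dV = ∫_0^{2π} ∫_0^{π} ∫_0^{6} (52ρ (sqrt(2)sin(φ)sin(θ + π/4) + cos(φ))) · ρ^2 sin(φ) dρ dφ dθ.

Inner (ρ from 0 to 6): 16848(sqrt(2)sin(φ)sin(θ + π/4) + cos(φ))sin(φ).
Middle (φ from 0 to π): 8424sqrt(2)π sin(θ + π/4).
Outer (θ from 0 to 2π): 0.

Therefore ∯_{∂V} F · n dS = 0.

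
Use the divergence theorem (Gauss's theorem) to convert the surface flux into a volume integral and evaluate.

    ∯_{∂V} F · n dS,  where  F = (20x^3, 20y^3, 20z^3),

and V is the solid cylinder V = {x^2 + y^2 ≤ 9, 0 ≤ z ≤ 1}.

By the divergence theorem,

    ∯_{∂V} F · n dS = ∭_V (∇ · F) dV.

Compute the divergence:
    ∇ · F = ∂F_x/∂x + ∂F_y/∂y + ∂F_z/∂z = 60x^2 + 60y^2 + 60z^2.

In cylindrical coordinates, x = r cos(θ), y = r sin(θ), z = z, dV = r dr dθ dz, with 0 ≤ r ≤ 3, 0 ≤ θ ≤ 2π, 0 ≤ z ≤ 1.

The integrand, after substitution and multiplying by the volume element, becomes (60r^2 + 60z^2) · r, so

    ∭_V (∇·F) dV = ∫_0^{2π} ∫_0^{3} ∫_0^{1} (60r^2 + 60z^2) · r dz dr dθ.

Inner (z from 0 to 1): 60r^3 + 20r.
Middle (r from 0 to 3): 1305.
Outer (θ from 0 to 2π): 2610π.

Therefore ∯_{∂V} F · n dS = 2610π.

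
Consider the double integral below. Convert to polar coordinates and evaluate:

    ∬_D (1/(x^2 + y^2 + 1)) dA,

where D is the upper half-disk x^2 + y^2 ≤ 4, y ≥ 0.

The region D is 0 ≤ r ≤ 2, 0 ≤ θ ≤ π in polar coordinates, where x = r cos(θ), y = r sin(θ), and dA = r dr dθ.

Under the substitution, the integrand becomes 1/(r^2 + 1), so

    ∬_D (1/(x^2 + y^2 + 1)) dA = ∫_{0}^{π} ∫_{0}^{2} (1/(r^2 + 1)) · r dr dθ.

Inner integral (in r): ∫_{0}^{2} (1/(r^2 + 1)) · r dr = log(5)/2.

Outer integral (in θ): ∫_{0}^{π} (log(5)/2) dθ = π log(5)/2.

Therefore ∬_D (1/(x^2 + y^2 + 1)) dA = π log(5)/2.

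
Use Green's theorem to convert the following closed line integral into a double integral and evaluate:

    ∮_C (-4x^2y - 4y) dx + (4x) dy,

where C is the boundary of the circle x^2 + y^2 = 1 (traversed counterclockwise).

Green's theorem converts the closed line integral into a double integral over the enclosed region D:

    ∮_C P dx + Q dy = ∬_D (∂Q/∂x - ∂P/∂y) dA.

Here P = -4x^2y - 4y, Q = 4x, so

    ∂Q/∂x = 4,    ∂P/∂y = -4x^2 - 4,
    ∂Q/∂x - ∂P/∂y = 4x^2 + 8.

D is the region x^2 + y^2 ≤ 1. Evaluating the double integral:

In polar coordinates (x = r cos θ, y = r sin θ, dA = r dr dθ) the integrand becomes 4r^2cos(θ)^2 + 8, so

    ∬_D (4x^2 + 8) dA = ∫_0^{2π} ∫_0^{1} (4r^2cos(θ)^2 + 8) · r dr dθ.

Inner (r from 0 to 1): cos(θ)^2 + 4.
Outer (θ from 0 to 2π): 9π.

Therefore ∮_C P dx + Q dy = 9π.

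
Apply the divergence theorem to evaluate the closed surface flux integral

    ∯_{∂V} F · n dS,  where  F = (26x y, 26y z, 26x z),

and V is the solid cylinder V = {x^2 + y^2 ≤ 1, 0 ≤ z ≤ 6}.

By the divergence theorem,

    ∯_{∂V} F · n dS = ∭_V (∇ · F) dV.

Compute the divergence:
    ∇ · F = ∂F_x/∂x + ∂F_y/∂y + ∂F_z/∂z = 26y + 26z + 26x = 26x + 26y + 26z.

In cylindrical coordinates, x = r cos(θ), y = r sin(θ), z = z, dV = r dr dθ dz, with 0 ≤ r ≤ 1, 0 ≤ θ ≤ 2π, 0 ≤ z ≤ 6.

The integrand, after substitution and multiplying by the volume element, becomes (26sqrt(2)r sin(θ + π/4) + 26z) · r, so

    ∭_V (∇·F) dV = ∫_0^{2π} ∫_0^{1} ∫_0^{6} (26sqrt(2)r sin(θ + π/4) + 26z) · r dz dr dθ.

Inner (z from 0 to 6): 156r (sqrt(2)r sin(θ + π/4) + 3).
Middle (r from 0 to 1): 52sqrt(2)sin(θ + π/4) + 234.
Outer (θ from 0 to 2π): 468π.

Therefore ∯_{∂V} F · n dS = 468π.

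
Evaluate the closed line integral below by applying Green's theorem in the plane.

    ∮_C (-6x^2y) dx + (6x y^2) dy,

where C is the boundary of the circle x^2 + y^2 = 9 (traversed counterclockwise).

Green's theorem converts the closed line integral into a double integral over the enclosed region D:

    ∮_C P dx + Q dy = ∬_D (∂Q/∂x - ∂P/∂y) dA.

Here P = -6x^2y, Q = 6x y^2, so

    ∂Q/∂x = 6y^2,    ∂P/∂y = -6x^2,
    ∂Q/∂x - ∂P/∂y = 6x^2 + 6y^2.

D is the region x^2 + y^2 ≤ 9. Evaluating the double integral:

In polar coordinates (x = r cos θ, y = r sin θ, dA = r dr dθ) the integrand becomes 6r^2, so

    ∬_D (6x^2 + 6y^2) dA = ∫_0^{2π} ∫_0^{3} (6r^2) · r dr dθ.

Inner (r from 0 to 3): 243/2.
Outer (θ from 0 to 2π): 243π.

Therefore ∮_C P dx + Q dy = 243π.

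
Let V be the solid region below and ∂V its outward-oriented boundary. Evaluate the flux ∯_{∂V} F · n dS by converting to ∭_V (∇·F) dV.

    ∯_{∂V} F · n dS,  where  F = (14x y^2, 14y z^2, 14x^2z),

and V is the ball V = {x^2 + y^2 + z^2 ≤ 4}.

By the divergence theorem,

    ∯_{∂V} F · n dS = ∭_V (∇ · F) dV.

Compute the divergence:
    ∇ · F = ∂F_x/∂x + ∂F_y/∂y + ∂F_z/∂z = 14y^2 + 14z^2 + 14x^2 = 14x^2 + 14y^2 + 14z^2.

In spherical coordinates, x = ρ sin(φ) cos(θ), y = ρ sin(φ) sin(θ), z = ρ cos(φ), dV = ρ^2 sin(φ) dρ dφ dθ, with 0 ≤ ρ ≤ 2, 0 ≤ φ ≤ π, 0 ≤ θ ≤ 2π.

The integrand, after substitution and multiplying by the volume element, becomes (14ρ^2) · ρ^2 sin(φ), so

    ∭_V (∇·F) dV = ∫_0^{2π} ∫_0^{π} ∫_0^{2} (14ρ^2) · ρ^2 sin(φ) dρ dφ dθ.

Inner (ρ from 0 to 2): 448sin(φ)/5.
Middle (φ from 0 to π): 896/5.
Outer (θ from 0 to 2π): 1792π/5.

Therefore ∯_{∂V} F · n dS = 1792π/5.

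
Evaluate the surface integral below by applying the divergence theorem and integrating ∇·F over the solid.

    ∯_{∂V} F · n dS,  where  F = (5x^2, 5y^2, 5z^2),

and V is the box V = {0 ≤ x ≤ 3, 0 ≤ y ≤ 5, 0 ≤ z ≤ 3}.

By the divergence theorem,

    ∯_{∂V} F · n dS = ∭_V (∇ · F) dV.

Compute the divergence:
    ∇ · F = ∂F_x/∂x + ∂F_y/∂y + ∂F_z/∂z = 10x + 10y + 10z.

V is a rectangular box, so dV = dx dy dz with 0 ≤ x ≤ 3, 0 ≤ y ≤ 5, 0 ≤ z ≤ 3.

Integrate (10x + 10y + 10z) over V as an iterated integral:

    ∭_V (∇·F) dV = ∫_0^{3} ∫_0^{5} ∫_0^{3} (10x + 10y + 10z) dz dy dx.

Inner (z from 0 to 3): 30x + 30y + 45.
Middle (y from 0 to 5): 150x + 600.
Outer (x from 0 to 3): 2475.

Therefore ∯_{∂V} F · n dS = 2475.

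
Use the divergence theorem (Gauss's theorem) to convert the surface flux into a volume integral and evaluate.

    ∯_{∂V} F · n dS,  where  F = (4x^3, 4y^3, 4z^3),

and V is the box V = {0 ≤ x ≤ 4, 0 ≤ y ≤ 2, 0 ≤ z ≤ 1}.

By the divergence theorem,

    ∯_{∂V} F · n dS = ∭_V (∇ · F) dV.

Compute the divergence:
    ∇ · F = ∂F_x/∂x + ∂F_y/∂y + ∂F_z/∂z = 12x^2 + 12y^2 + 12z^2.

V is a rectangular box, so dV = dx dy dz with 0 ≤ x ≤ 4, 0 ≤ y ≤ 2, 0 ≤ z ≤ 1.

Integrate (12x^2 + 12y^2 + 12z^2) over V as an iterated integral:

    ∭_V (∇·F) dV = ∫_0^{4} ∫_0^{2} ∫_0^{1} (12x^2 + 12y^2 + 12z^2) dz dy dx.

Inner (z from 0 to 1): 12x^2 + 12y^2 + 4.
Middle (y from 0 to 2): 24x^2 + 40.
Outer (x from 0 to 4): 672.

Therefore ∯_{∂V} F · n dS = 672.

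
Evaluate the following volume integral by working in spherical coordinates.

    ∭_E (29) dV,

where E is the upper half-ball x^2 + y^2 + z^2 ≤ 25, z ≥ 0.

In spherical coordinates, x = ρ sin(φ) cos(θ), y = ρ sin(φ) sin(θ), z = ρ cos(φ), and dV = ρ^2 sin(φ) dρ dφ dθ.

The integrand becomes 29, so

    ∭_E (29) dV = ∫_{0}^{2π} ∫_{0}^{π/2} ∫_{0}^{5} (29) · ρ^2 sin(φ) dρ dφ dθ.

Inner (ρ): 3625sin(φ)/3.
Middle (φ): 3625/3.
Outer (θ): 7250π/3.

Therefore the triple integral equals 7250π/3.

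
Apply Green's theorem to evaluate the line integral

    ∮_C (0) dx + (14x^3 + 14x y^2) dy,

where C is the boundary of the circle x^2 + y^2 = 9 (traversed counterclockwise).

Green's theorem converts the closed line integral into a double integral over the enclosed region D:

    ∮_C P dx + Q dy = ∬_D (∂Q/∂x - ∂P/∂y) dA.

Here P = 0, Q = 14x^3 + 14x y^2, so

    ∂Q/∂x = 42x^2 + 14y^2,    ∂P/∂y = 0,
    ∂Q/∂x - ∂P/∂y = 42x^2 + 14y^2.

D is the region x^2 + y^2 ≤ 9. Evaluating the double integral:

In polar coordinates (x = r cos θ, y = r sin θ, dA = r dr dθ) the integrand becomes 14r^2(cos(2θ) + 2), so

    ∬_D (42x^2 + 14y^2) dA = ∫_0^{2π} ∫_0^{3} (14r^2(cos(2θ) + 2)) · r dr dθ.

Inner (r from 0 to 3): 1701/2 - 567sin(θ)^2.
Outer (θ from 0 to 2π): 1134π.

Therefore ∮_C P dx + Q dy = 1134π.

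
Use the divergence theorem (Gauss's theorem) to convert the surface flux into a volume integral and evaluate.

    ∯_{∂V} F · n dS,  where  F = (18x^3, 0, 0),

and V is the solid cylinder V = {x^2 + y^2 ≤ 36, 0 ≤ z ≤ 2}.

By the divergence theorem,

    ∯_{∂V} F · n dS = ∭_V (∇ · F) dV.

Compute the divergence:
    ∇ · F = ∂F_x/∂x + ∂F_y/∂y + ∂F_z/∂z = 54x^2 + 0 + 0 = 54x^2.

In cylindrical coordinates, x = r cos(θ), y = r sin(θ), z = z, dV = r dr dθ dz, with 0 ≤ r ≤ 6, 0 ≤ θ ≤ 2π, 0 ≤ z ≤ 2.

The integrand, after substitution and multiplying by the volume element, becomes (54r^2cos(θ)^2) · r, so

    ∭_V (∇·F) dV = ∫_0^{2π} ∫_0^{6} ∫_0^{2} (54r^2cos(θ)^2) · r dz dr dθ.

Inner (z from 0 to 2): 108r^3cos(θ)^2.
Middle (r from 0 to 6): 34992cos(θ)^2.
Outer (θ from 0 to 2π): 34992π.

Therefore ∯_{∂V} F · n dS = 34992π.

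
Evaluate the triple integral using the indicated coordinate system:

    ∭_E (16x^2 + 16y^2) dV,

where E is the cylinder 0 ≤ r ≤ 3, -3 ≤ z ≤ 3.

In cylindrical coordinates, x = r cos(θ), y = r sin(θ), z = z, and dV = r dr dθ dz.

The integrand becomes 16r^2, so

    ∭_E (16x^2 + 16y^2) dV = ∫_{0}^{2π} ∫_{0}^{3} ∫_{-3}^{3} (16r^2) · r dz dr dθ.

Inner (z): 96r^3.
Middle (r from 0 to 3): 1944.
Outer (θ): 3888π.

Therefore the triple integral equals 3888π.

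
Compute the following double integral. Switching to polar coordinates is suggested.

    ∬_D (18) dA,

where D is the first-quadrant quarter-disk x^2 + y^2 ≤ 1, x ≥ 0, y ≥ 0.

The region D is 0 ≤ r ≤ 1, 0 ≤ θ ≤ π/2 in polar coordinates, where x = r cos(θ), y = r sin(θ), and dA = r dr dθ.

Under the substitution, the integrand becomes 18, so

    ∬_D (18) dA = ∫_{0}^{π/2} ∫_{0}^{1} (18) · r dr dθ.

Inner integral (in r): ∫_{0}^{1} (18) · r dr = 9.

Outer integral (in θ): ∫_{0}^{π/2} (9) dθ = 9π/2.

Therefore ∬_D (18) dA = 9π/2.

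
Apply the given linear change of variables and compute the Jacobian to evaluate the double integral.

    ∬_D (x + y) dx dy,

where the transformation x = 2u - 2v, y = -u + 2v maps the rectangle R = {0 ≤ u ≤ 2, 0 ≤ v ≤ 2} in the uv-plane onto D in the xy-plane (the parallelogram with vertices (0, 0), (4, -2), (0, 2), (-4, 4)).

Compute the Jacobian determinant of (x, y) with respect to (u, v):

    ∂(x,y)/∂(u,v) = | 2  -2 | = (2)(2) - (-2)(-1) = 2.
                   | -1  2 |

Its absolute value is |J| = 2 (the area scaling factor).

Substituting x = 2u - 2v, y = -u + 2v into the integrand,

    x + y → u,

so the integral becomes

    ∬_R (u) · |J| du dv = ∫_0^2 ∫_0^2 (2u) dv du.

Inner (v): 4u.
Outer (u): 8.

Therefore ∬_D (x + y) dx dy = 8.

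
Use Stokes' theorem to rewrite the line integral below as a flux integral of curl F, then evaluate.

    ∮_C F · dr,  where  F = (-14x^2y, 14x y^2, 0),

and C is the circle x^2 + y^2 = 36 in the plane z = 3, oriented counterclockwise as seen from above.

Let S be the flat disk x^2 + y^2 ≤ 36 in the plane z = 3, with upward unit normal n̂ = ẑ. By Stokes' theorem,

    ∮_C F · dr = ∬_S (∇ × F) · n̂ dS = ∬_D (curl F)_z dA,

where D is the disk x^2 + y^2 ≤ 36.

Compute the curl of F = (-14x^2y, 14x y^2, 0):
    (∇ × F)_x = ∂F_z/∂y - ∂F_y/∂z = 0,
    (∇ × F)_y = ∂F_x/∂z - ∂F_z/∂x = 0,
    (∇ × F)_z = ∂F_y/∂x - ∂F_x/∂y = 14x^2 + 14y^2.

On z = 3, (curl F)_z = 14x^2 + 14y^2.

Convert to polar (x = r cos θ, y = r sin θ, dA = r dr dθ); the integrand becomes 14r^2, so

    ∬_D (curl F)_z dA = ∫_0^{2π} ∫_0^{6} (14r^2) · r dr dθ.

Inner (r from 0 to 6): 4536.
Outer (θ from 0 to 2π): 9072π.

Therefore ∮_C F · dr = 9072π.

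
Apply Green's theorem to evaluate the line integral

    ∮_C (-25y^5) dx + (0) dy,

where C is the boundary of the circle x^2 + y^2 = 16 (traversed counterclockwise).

Green's theorem converts the closed line integral into a double integral over the enclosed region D:

    ∮_C P dx + Q dy = ∬_D (∂Q/∂x - ∂P/∂y) dA.

Here P = -25y^5, Q = 0, so

    ∂Q/∂x = 0,    ∂P/∂y = -125y^4,
    ∂Q/∂x - ∂P/∂y = 125y^4.

D is the region x^2 + y^2 ≤ 16. Evaluating the double integral:

In polar coordinates (x = r cos θ, y = r sin θ, dA = r dr dθ) the integrand becomes 125r^4sin(θ)^4, so

    ∬_D (125y^4) dA = ∫_0^{2π} ∫_0^{4} (125r^4sin(θ)^4) · r dr dθ.

Inner (r from 0 to 4): 256000sin(θ)^4/3.
Outer (θ from 0 to 2π): 64000π.

Therefore ∮_C P dx + Q dy = 64000π.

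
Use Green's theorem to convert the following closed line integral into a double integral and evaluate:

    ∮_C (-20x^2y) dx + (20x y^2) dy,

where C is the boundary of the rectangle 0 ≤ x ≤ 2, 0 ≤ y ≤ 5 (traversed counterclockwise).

Green's theorem converts the closed line integral into a double integral over the enclosed region D:

    ∮_C P dx + Q dy = ∬_D (∂Q/∂x - ∂P/∂y) dA.

Here P = -20x^2y, Q = 20x y^2, so

    ∂Q/∂x = 20y^2,    ∂P/∂y = -20x^2,
    ∂Q/∂x - ∂P/∂y = 20x^2 + 20y^2.

D is the region 0 ≤ x ≤ 2, 0 ≤ y ≤ 5. Evaluating the double integral:

    ∬_D (20x^2 + 20y^2) dA = ∫_0^{2} ∫_0^{5} (20x^2 + 20y^2) dy dx.

Inner (y from 0 to 5): 100x^2 + 2500/3.
Outer (x from 0 to 2): 5800/3.

Therefore ∮_C P dx + Q dy = 5800/3.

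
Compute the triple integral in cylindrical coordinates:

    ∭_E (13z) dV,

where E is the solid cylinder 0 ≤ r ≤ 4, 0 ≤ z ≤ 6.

In cylindrical coordinates, x = r cos(θ), y = r sin(θ), z = z, and dV = r dr dθ dz.

The integrand becomes 13z, so

    ∭_E (13z) dV = ∫_{0}^{2π} ∫_{0}^{4} ∫_{0}^{6} (13z) · r dz dr dθ.

Inner (z): 234r.
Middle (r from 0 to 4): 1872.
Outer (θ): 3744π.

Therefore the triple integral equals 3744π.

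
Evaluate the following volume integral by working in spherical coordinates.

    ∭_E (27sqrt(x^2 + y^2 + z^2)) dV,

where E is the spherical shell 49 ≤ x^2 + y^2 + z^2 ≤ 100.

In spherical coordinates, x = ρ sin(φ) cos(θ), y = ρ sin(φ) sin(θ), z = ρ cos(φ), and dV = ρ^2 sin(φ) dρ dφ dθ.

The integrand becomes 27ρ, so

    ∭_E (27sqrt(x^2 + y^2 + z^2)) dV = ∫_{0}^{2π} ∫_{0}^{π} ∫_{7}^{10} (27ρ) · ρ^2 sin(φ) dρ dφ dθ.

Inner (ρ): 205173sin(φ)/4.
Middle (φ): 205173/2.
Outer (θ): 205173π.

Therefore the triple integral equals 205173π.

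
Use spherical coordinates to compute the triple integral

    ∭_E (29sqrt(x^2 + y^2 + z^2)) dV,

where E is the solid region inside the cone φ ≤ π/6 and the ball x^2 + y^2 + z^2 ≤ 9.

In spherical coordinates, x = ρ sin(φ) cos(θ), y = ρ sin(φ) sin(θ), z = ρ cos(φ), and dV = ρ^2 sin(φ) dρ dφ dθ.

The integrand becomes 29ρ, so

    ∭_E (29sqrt(x^2 + y^2 + z^2)) dV = ∫_{0}^{2π} ∫_{0}^{π/6} ∫_{0}^{3} (29ρ) · ρ^2 sin(φ) dρ dφ dθ.

Inner (ρ): 2349sin(φ)/4.
Middle (φ): 2349/4 - 2349sqrt(3)/8.
Outer (θ): 2349π (2 - sqrt(3))/4.

Therefore the triple integral equals 2349π (2 - sqrt(3))/4.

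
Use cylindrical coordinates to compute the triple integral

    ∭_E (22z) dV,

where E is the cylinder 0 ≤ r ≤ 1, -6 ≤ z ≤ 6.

In cylindrical coordinates, x = r cos(θ), y = r sin(θ), z = z, and dV = r dr dθ dz.

The integrand becomes 22z, so

    ∭_E (22z) dV = ∫_{0}^{2π} ∫_{0}^{1} ∫_{-6}^{6} (22z) · r dz dr dθ.

Inner (z): 0.
Middle (r from 0 to 1): 0.
Outer (θ): 0.

Therefore the triple integral equals 0.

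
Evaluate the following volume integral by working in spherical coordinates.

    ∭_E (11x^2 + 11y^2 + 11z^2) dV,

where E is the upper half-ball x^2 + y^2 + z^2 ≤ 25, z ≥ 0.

In spherical coordinates, x = ρ sin(φ) cos(θ), y = ρ sin(φ) sin(θ), z = ρ cos(φ), and dV = ρ^2 sin(φ) dρ dφ dθ.

The integrand becomes 11ρ^2, so

    ∭_E (11x^2 + 11y^2 + 11z^2) dV = ∫_{0}^{2π} ∫_{0}^{π/2} ∫_{0}^{5} (11ρ^2) · ρ^2 sin(φ) dρ dφ dθ.

Inner (ρ): 6875sin(φ).
Middle (φ): 6875.
Outer (θ): 13750π.

Therefore the triple integral equals 13750π.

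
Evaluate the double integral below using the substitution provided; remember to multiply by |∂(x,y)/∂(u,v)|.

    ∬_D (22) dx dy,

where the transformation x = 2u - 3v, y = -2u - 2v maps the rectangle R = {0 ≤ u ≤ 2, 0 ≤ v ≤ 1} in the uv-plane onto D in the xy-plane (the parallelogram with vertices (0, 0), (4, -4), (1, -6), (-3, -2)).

Compute the Jacobian determinant of (x, y) with respect to (u, v):

    ∂(x,y)/∂(u,v) = | 2  -3 | = (2)(-2) - (-3)(-2) = -10.
                   | -2  -2 |

Its absolute value is |J| = 10 (the area scaling factor).

Substituting x = 2u - 3v, y = -2u - 2v into the integrand,

    22 → 22,

so the integral becomes

    ∬_R (22) · |J| du dv = ∫_0^2 ∫_0^1 (220) dv du.

Inner (v): 220.
Outer (u): 440.

Therefore ∬_D (22) dx dy = 440.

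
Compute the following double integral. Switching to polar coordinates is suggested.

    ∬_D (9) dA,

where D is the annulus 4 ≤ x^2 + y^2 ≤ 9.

The region D is 2 ≤ r ≤ 3, 0 ≤ θ ≤ 2π in polar coordinates, where x = r cos(θ), y = r sin(θ), and dA = r dr dθ.

Under the substitution, the integrand becomes 9, so

    ∬_D (9) dA = ∫_{0}^{2π} ∫_{2}^{3} (9) · r dr dθ.

Inner integral (in r): ∫_{2}^{3} (9) · r dr = 45/2.

Outer integral (in θ): ∫_{0}^{2π} (45/2) dθ = 45π.

Therefore ∬_D (9) dA = 45π.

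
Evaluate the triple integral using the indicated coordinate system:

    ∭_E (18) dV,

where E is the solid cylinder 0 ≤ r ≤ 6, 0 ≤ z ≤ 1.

In cylindrical coordinates, x = r cos(θ), y = r sin(θ), z = z, and dV = r dr dθ dz.

The integrand becomes 18, so

    ∭_E (18) dV = ∫_{0}^{2π} ∫_{0}^{6} ∫_{0}^{1} (18) · r dz dr dθ.

Inner (z): 18r.
Middle (r from 0 to 6): 324.
Outer (θ): 648π.

Therefore the triple integral equals 648π.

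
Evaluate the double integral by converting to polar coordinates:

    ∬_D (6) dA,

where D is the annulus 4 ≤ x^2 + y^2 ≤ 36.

The region D is 2 ≤ r ≤ 6, 0 ≤ θ ≤ 2π in polar coordinates, where x = r cos(θ), y = r sin(θ), and dA = r dr dθ.

Under the substitution, the integrand becomes 6, so

    ∬_D (6) dA = ∫_{0}^{2π} ∫_{2}^{6} (6) · r dr dθ.

Inner integral (in r): ∫_{2}^{6} (6) · r dr = 96.

Outer integral (in θ): ∫_{0}^{2π} (96) dθ = 192π.

Therefore ∬_D (6) dA = 192π.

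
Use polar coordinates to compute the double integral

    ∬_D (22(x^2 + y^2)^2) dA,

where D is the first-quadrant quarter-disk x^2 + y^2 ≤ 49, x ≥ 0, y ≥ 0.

The region D is 0 ≤ r ≤ 7, 0 ≤ θ ≤ π/2 in polar coordinates, where x = r cos(θ), y = r sin(θ), and dA = r dr dθ.

Under the substitution, the integrand becomes 22r^4, so

    ∬_D (22(x^2 + y^2)^2) dA = ∫_{0}^{π/2} ∫_{0}^{7} (22r^4) · r dr dθ.

Inner integral (in r): ∫_{0}^{7} (22r^4) · r dr = 1294139/3.

Outer integral (in θ): ∫_{0}^{π/2} (1294139/3) dθ = 1294139π/6.

Therefore ∬_D (22(x^2 + y^2)^2) dA = 1294139π/6.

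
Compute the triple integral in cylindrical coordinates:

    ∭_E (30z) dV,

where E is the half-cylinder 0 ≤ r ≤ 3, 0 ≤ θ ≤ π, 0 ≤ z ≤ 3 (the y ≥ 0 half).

In cylindrical coordinates, x = r cos(θ), y = r sin(θ), z = z, and dV = r dr dθ dz.

The integrand becomes 30z, so

    ∭_E (30z) dV = ∫_{0}^{π} ∫_{0}^{3} ∫_{0}^{3} (30z) · r dz dr dθ.

Inner (z): 135r.
Middle (r from 0 to 3): 1215/2.
Outer (θ): 1215π/2.

Therefore the triple integral equals 1215π/2.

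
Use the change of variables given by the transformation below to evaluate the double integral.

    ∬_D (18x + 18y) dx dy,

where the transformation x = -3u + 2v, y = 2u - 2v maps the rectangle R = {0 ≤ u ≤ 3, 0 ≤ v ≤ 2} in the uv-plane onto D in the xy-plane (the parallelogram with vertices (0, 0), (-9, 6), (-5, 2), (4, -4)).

Compute the Jacobian determinant of (x, y) with respect to (u, v):

    ∂(x,y)/∂(u,v) = | -3  2 | = (-3)(-2) - (2)(2) = 2.
                   | 2  -2 |

Its absolute value is |J| = 2 (the area scaling factor).

Substituting x = -3u + 2v, y = 2u - 2v into the integrand,

    18x + 18y → -18u,

so the integral becomes

    ∬_R (-18u) · |J| du dv = ∫_0^3 ∫_0^2 (-36u) dv du.

Inner (v): -72u.
Outer (u): -324.

Therefore ∬_D (18x + 18y) dx dy = -324.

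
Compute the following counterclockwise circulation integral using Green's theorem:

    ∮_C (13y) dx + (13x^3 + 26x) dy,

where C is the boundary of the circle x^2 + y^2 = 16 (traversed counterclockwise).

Green's theorem converts the closed line integral into a double integral over the enclosed region D:

    ∮_C P dx + Q dy = ∬_D (∂Q/∂x - ∂P/∂y) dA.

Here P = 13y, Q = 13x^3 + 26x, so

    ∂Q/∂x = 39x^2 + 26,    ∂P/∂y = 13,
    ∂Q/∂x - ∂P/∂y = 39x^2 + 13.

D is the region x^2 + y^2 ≤ 16. Evaluating the double integral:

In polar coordinates (x = r cos θ, y = r sin θ, dA = r dr dθ) the integrand becomes 39r^2cos(θ)^2 + 13, so

    ∬_D (39x^2 + 13) dA = ∫_0^{2π} ∫_0^{4} (39r^2cos(θ)^2 + 13) · r dr dθ.

Inner (r from 0 to 4): 2496cos(θ)^2 + 104.
Outer (θ from 0 to 2π): 2704π.

Therefore ∮_C P dx + Q dy = 2704π.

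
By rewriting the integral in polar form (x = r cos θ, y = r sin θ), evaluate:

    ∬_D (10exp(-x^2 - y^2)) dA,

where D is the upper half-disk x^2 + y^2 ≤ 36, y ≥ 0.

The region D is 0 ≤ r ≤ 6, 0 ≤ θ ≤ π in polar coordinates, where x = r cos(θ), y = r sin(θ), and dA = r dr dθ.

Under the substitution, the integrand becomes 10exp(-r^2), so

    ∬_D (10exp(-x^2 - y^2)) dA = ∫_{0}^{π} ∫_{0}^{6} (10exp(-r^2)) · r dr dθ.

Inner integral (in r): ∫_{0}^{6} (10exp(-r^2)) · r dr = 5 - 5exp(-36).

Outer integral (in θ): ∫_{0}^{π} (5 - 5exp(-36)) dθ = -5π exp(-36) + 5π.

Therefore ∬_D (10exp(-x^2 - y^2)) dA = -5π exp(-36) + 5π.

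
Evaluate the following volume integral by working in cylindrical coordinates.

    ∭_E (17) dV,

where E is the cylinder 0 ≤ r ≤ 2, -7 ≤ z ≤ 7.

In cylindrical coordinates, x = r cos(θ), y = r sin(θ), z = z, and dV = r dr dθ dz.

The integrand becomes 17, so

    ∭_E (17) dV = ∫_{0}^{2π} ∫_{0}^{2} ∫_{-7}^{7} (17) · r dz dr dθ.

Inner (z): 238r.
Middle (r from 0 to 2): 476.
Outer (θ): 952π.

Therefore the triple integral equals 952π.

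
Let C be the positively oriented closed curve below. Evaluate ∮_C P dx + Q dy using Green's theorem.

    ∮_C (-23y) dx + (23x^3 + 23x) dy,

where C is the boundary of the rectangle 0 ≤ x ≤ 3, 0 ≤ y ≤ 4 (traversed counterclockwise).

Green's theorem converts the closed line integral into a double integral over the enclosed region D:

    ∮_C P dx + Q dy = ∬_D (∂Q/∂x - ∂P/∂y) dA.

Here P = -23y, Q = 23x^3 + 23x, so

    ∂Q/∂x = 69x^2 + 23,    ∂P/∂y = -23,
    ∂Q/∂x - ∂P/∂y = 69x^2 + 46.

D is the region 0 ≤ x ≤ 3, 0 ≤ y ≤ 4. Evaluating the double integral:

    ∬_D (69x^2 + 46) dA = ∫_0^{3} ∫_0^{4} (69x^2 + 46) dy dx.

Inner (y from 0 to 4): 276x^2 + 184.
Outer (x from 0 to 3): 3036.

Therefore ∮_C P dx + Q dy = 3036.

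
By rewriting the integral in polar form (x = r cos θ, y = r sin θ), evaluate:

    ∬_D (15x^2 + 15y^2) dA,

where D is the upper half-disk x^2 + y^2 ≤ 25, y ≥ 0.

The region D is 0 ≤ r ≤ 5, 0 ≤ θ ≤ π in polar coordinates, where x = r cos(θ), y = r sin(θ), and dA = r dr dθ.

Under the substitution, the integrand becomes 15r^2, so

    ∬_D (15x^2 + 15y^2) dA = ∫_{0}^{π} ∫_{0}^{5} (15r^2) · r dr dθ.

Inner integral (in r): ∫_{0}^{5} (15r^2) · r dr = 9375/4.

Outer integral (in θ): ∫_{0}^{π} (9375/4) dθ = 9375π/4.

Therefore ∬_D (15x^2 + 15y^2) dA = 9375π/4.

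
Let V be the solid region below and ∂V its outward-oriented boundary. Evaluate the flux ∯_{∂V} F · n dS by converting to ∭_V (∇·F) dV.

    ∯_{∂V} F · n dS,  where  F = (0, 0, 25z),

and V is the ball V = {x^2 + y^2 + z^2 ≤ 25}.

By the divergence theorem,

    ∯_{∂V} F · n dS = ∭_V (∇ · F) dV.

Compute the divergence:
    ∇ · F = ∂F_x/∂x + ∂F_y/∂y + ∂F_z/∂z = 0 + 0 + 25 = 25.

In spherical coordinates, x = ρ sin(φ) cos(θ), y = ρ sin(φ) sin(θ), z = ρ cos(φ), dV = ρ^2 sin(φ) dρ dφ dθ, with 0 ≤ ρ ≤ 5, 0 ≤ φ ≤ π, 0 ≤ θ ≤ 2π.

The integrand, after substitution and multiplying by the volume element, becomes (25) · ρ^2 sin(φ), so

    ∭_V (∇·F) dV = ∫_0^{2π} ∫_0^{π} ∫_0^{5} (25) · ρ^2 sin(φ) dρ dφ dθ.

Inner (ρ from 0 to 5): 3125sin(φ)/3.
Middle (φ from 0 to π): 6250/3.
Outer (θ from 0 to 2π): 12500π/3.

Therefore ∯_{∂V} F · n dS = 12500π/3.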